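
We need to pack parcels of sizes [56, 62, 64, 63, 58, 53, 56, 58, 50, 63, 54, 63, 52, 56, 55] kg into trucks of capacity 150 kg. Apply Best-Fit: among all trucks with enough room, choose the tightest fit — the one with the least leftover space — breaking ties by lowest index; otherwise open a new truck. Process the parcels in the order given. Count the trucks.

Put 56 kg in truck 1; 94 kg remain.
Put 62 kg in truck 1; 32 kg remain.
Put 64 kg in truck 2; 86 kg remain.
Put 63 kg in truck 2; 23 kg remain.
Put 58 kg in truck 3; 92 kg remain.
Put 53 kg in truck 3; 39 kg remain.
Put 56 kg in truck 4; 94 kg remain.
Put 58 kg in truck 4; 36 kg remain.
Put 50 kg in truck 5; 100 kg remain.
Put 63 kg in truck 5; 37 kg remain.
Put 54 kg in truck 6; 96 kg remain.
Put 63 kg in truck 6; 33 kg remain.
Put 52 kg in truck 7; 98 kg remain.
Put 56 kg in truck 7; 42 kg remain.
Put 55 kg in truck 8; 95 kg remain.

8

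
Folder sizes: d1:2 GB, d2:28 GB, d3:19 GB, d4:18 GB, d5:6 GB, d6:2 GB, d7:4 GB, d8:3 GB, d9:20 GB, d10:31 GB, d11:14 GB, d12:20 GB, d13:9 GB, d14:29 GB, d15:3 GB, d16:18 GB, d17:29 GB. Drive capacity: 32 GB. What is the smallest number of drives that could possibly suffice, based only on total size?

8

Total size = 2 + 28 + 19 + 18 + 6 + 2 + 4 + 3 + 20 + 31 + 14 + 20 + 9 + 29 + 3 + 18 + 29 = 255 GB.
⌈255 / 32⌉ = 8.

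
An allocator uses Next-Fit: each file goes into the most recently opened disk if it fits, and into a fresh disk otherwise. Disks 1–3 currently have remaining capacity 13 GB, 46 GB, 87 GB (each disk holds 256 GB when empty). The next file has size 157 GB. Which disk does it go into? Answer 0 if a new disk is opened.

0

Next-Fit only looks at disk 3, which has 87 GB free.
157 GB does not fit, so a new disk is opened.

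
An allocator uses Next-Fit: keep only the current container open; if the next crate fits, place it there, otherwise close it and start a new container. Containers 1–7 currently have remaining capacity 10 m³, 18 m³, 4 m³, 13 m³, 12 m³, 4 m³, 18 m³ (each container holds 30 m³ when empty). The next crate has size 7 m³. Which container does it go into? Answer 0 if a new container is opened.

Next-Fit only looks at container 7, which has 18 m³ free.
7 m³ fits there.

7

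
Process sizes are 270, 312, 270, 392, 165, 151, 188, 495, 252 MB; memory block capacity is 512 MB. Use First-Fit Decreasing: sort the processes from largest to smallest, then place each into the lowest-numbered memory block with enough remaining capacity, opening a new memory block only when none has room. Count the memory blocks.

6 memory blocks

Sorted descending: 495, 392, 312, 270, 270, 252, 188, 165, 151.
495 MB → memory block 1 (remaining 17 MB)
392 MB → memory block 2 (remaining 120 MB)
312 MB → memory block 3 (remaining 200 MB)
270 MB → memory block 4 (remaining 242 MB)
270 MB → memory block 5 (remaining 242 MB)
252 MB → memory block 6 (remaining 260 MB)
188 MB → memory block 3 (remaining 12 MB)
165 MB → memory block 4 (remaining 77 MB)
151 MB → memory block 5 (remaining 91 MB)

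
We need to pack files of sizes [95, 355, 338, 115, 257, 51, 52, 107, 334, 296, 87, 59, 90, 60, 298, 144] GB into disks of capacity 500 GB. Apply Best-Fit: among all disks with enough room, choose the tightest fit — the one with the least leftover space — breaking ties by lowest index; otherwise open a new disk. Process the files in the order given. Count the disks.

6 disks

95 GB → disk 1 (remaining 405 GB)
355 GB → disk 1 (remaining 50 GB)
338 GB → disk 2 (remaining 162 GB)
115 GB → disk 2 (remaining 47 GB)
257 GB → disk 3 (remaining 243 GB)
51 GB → disk 3 (remaining 192 GB)
52 GB → disk 3 (remaining 140 GB)
107 GB → disk 3 (remaining 33 GB)
334 GB → disk 4 (remaining 166 GB)
296 GB → disk 5 (remaining 204 GB)
87 GB → disk 4 (remaining 79 GB)
59 GB → disk 4 (remaining 20 GB)
90 GB → disk 5 (remaining 114 GB)
60 GB → disk 5 (remaining 54 GB)
298 GB → disk 6 (remaining 202 GB)
144 GB → disk 6 (remaining 58 GB)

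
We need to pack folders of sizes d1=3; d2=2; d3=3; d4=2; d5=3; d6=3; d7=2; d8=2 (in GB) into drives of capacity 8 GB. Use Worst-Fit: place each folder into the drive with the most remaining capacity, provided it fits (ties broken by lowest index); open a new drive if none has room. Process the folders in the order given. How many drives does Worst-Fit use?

3 drives

d1 (3 GB) → drive 1 (remaining 5 GB)
d2 (2 GB) → drive 1 (remaining 3 GB)
d3 (3 GB) → drive 1 (remaining 0 GB)
d4 (2 GB) → drive 2 (remaining 6 GB)
d5 (3 GB) → drive 2 (remaining 3 GB)
d6 (3 GB) → drive 2 (remaining 0 GB)
d7 (2 GB) → drive 3 (remaining 6 GB)
d8 (2 GB) → drive 3 (remaining 4 GB)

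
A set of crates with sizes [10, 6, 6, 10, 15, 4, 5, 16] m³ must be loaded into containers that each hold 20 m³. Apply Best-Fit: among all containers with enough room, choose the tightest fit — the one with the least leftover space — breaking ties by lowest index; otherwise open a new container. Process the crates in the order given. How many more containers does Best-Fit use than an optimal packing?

0

Best-Fit: [10,6,4] [6,10] [15,5] [16] → 4 containers.
Total size 72 m³; any packing needs at least ⌈72/20⌉ = 4 containers.
So 4 is already optimal.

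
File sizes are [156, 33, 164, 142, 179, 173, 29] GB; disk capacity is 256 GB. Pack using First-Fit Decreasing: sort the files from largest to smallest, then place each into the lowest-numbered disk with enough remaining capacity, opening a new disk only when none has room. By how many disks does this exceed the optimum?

0

First-Fit Decreasing: [179,33,29] [173] [164] [156] [142] → 5 disks.
5 files exceed 128 GB (half the capacity), and no two of those can share a disk, so at least 5 disks are needed.
So 5 is already optimal.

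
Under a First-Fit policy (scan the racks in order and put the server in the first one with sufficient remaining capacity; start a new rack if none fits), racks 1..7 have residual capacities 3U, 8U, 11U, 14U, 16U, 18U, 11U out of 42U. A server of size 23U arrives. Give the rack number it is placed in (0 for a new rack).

No rack has ≥ 23U free, so a new rack is opened.

0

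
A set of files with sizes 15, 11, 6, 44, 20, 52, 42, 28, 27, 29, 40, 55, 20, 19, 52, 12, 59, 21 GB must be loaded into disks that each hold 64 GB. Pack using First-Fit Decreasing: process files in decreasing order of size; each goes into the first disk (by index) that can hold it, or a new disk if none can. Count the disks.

9

Sorted descending: 59, 55, 52, 52, 44, 42, 40, 29, 28, 27, 21, 20, 20, 19, 15, 12, 11, 6.
59 GB → disk 1 (remaining 5 GB)
55 GB → disk 2 (remaining 9 GB)
52 GB → disk 3 (remaining 12 GB)
52 GB → disk 4 (remaining 12 GB)
44 GB → disk 5 (remaining 20 GB)
42 GB → disk 6 (remaining 22 GB)
40 GB → disk 7 (remaining 24 GB)
29 GB → disk 8 (remaining 35 GB)
28 GB → disk 8 (remaining 7 GB)
27 GB → disk 9 (remaining 37 GB)
21 GB → disk 6 (remaining 1 GB)
20 GB → disk 5 (remaining 0 GB)
20 GB → disk 7 (remaining 4 GB)
19 GB → disk 9 (remaining 18 GB)
15 GB → disk 9 (remaining 3 GB)
12 GB → disk 3 (remaining 0 GB)
11 GB → disk 4 (remaining 1 GB)
6 GB → disk 2 (remaining 3 GB)
Final disks: [59] [55,6] [52,12] [52,11] [44,20] [42,21] [40,20] [29,28] [27,19,15].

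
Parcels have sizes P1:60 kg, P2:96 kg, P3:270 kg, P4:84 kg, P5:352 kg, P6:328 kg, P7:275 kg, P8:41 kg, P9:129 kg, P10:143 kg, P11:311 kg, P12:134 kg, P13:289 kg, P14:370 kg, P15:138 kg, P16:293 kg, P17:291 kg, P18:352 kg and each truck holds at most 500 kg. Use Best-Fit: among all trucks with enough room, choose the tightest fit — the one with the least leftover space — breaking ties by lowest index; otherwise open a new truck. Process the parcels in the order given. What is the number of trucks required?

10

Put P1 (60 kg) in truck 1; 440 kg remain.
Put P2 (96 kg) in truck 1; 344 kg remain.
Put P3 (270 kg) in truck 1; 74 kg remain.
Put P4 (84 kg) in truck 2; 416 kg remain.
Put P5 (352 kg) in truck 2; 64 kg remain.
Put P6 (328 kg) in truck 3; 172 kg remain.
Put P7 (275 kg) in truck 4; 225 kg remain.
Put P8 (41 kg) in truck 2; 23 kg remain.
Put P9 (129 kg) in truck 3; 43 kg remain.
Put P10 (143 kg) in truck 4; 82 kg remain.
Put P11 (311 kg) in truck 5; 189 kg remain.
Put P12 (134 kg) in truck 5; 55 kg remain.
Put P13 (289 kg) in truck 6; 211 kg remain.
Put P14 (370 kg) in truck 7; 130 kg remain.
Put P15 (138 kg) in truck 6; 73 kg remain.
Put P16 (293 kg) in truck 8; 207 kg remain.
Put P17 (291 kg) in truck 9; 209 kg remain.
Put P18 (352 kg) in truck 10; 148 kg remain.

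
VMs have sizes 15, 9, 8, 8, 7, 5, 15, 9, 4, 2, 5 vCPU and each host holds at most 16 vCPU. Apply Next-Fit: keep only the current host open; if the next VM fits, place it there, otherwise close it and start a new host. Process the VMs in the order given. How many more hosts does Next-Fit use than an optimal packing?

Next-Fit: [15] [9] [8,8] [7,5] [15] [9,4,2] [5] → 7 hosts.
Total size 87 vCPU; any packing needs at least ⌈87/16⌉ = 6 hosts.
An optimal packing achieves that bound: [15] [15] [9,7] [9,5,2] [8,8] [5,4] → 6 hosts.
Excess: 7 − 6 = 1.

1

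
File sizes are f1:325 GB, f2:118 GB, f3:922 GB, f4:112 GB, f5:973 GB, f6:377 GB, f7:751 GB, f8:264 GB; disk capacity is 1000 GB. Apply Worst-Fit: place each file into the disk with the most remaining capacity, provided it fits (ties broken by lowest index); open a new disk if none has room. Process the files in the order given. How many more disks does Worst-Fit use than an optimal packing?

Worst-Fit: [325,118,112,377] [922] [973] [751] [264] → 5 disks.
Total size 3842 GB; any packing needs at least ⌈3842/1000⌉ = 4 disks.
An optimal packing achieves that bound: [973] [922] [751,118,112] [377,325,264] → 4 disks.
Excess: 5 − 4 = 1.

1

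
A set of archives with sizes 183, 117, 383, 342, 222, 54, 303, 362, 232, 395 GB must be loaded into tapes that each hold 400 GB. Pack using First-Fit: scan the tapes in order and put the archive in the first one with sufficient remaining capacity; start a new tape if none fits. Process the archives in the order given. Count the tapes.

8

Put 183 GB in tape 1; 217 GB remain.
Put 117 GB in tape 1; 100 GB remain.
Put 383 GB in tape 2; 17 GB remain.
Put 342 GB in tape 3; 58 GB remain.
Put 222 GB in tape 4; 178 GB remain.
Put 54 GB in tape 1; 46 GB remain.
Put 303 GB in tape 5; 97 GB remain.
Put 362 GB in tape 6; 38 GB remain.
Put 232 GB in tape 7; 168 GB remain.
Put 395 GB in tape 8; 5 GB remain.
Final tapes: [183,117,54] [383] [342] [222] [303] [362] [232] [395].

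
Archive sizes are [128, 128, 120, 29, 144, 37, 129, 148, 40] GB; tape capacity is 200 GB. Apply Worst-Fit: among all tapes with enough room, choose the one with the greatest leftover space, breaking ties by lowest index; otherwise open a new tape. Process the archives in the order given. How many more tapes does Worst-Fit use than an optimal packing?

Worst-Fit: [128,37] [128,40] [120,29] [144] [129] [148] → 6 tapes.
6 archives exceed 100 GB (half the capacity), and no two of those can share a tape, so at least 6 tapes are needed.
So 6 is already optimal.

0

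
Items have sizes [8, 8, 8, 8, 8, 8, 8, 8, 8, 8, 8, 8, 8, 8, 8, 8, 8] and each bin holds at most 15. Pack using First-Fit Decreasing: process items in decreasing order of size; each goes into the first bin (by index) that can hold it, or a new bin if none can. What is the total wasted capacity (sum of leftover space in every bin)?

Sorted descending: 8, 8, 8, 8, 8, 8, 8, 8, 8, 8, 8, 8, 8, 8, 8, 8, 8.
Put 8 in bin 1; 7 remain.
Put 8 in bin 2; 7 remain.
Put 8 in bin 3; 7 remain.
Put 8 in bin 4; 7 remain.
Put 8 in bin 5; 7 remain.
Put 8 in bin 6; 7 remain.
Put 8 in bin 7; 7 remain.
Put 8 in bin 8; 7 remain.
Put 8 in bin 9; 7 remain.
Put 8 in bin 10; 7 remain.
Put 8 in bin 11; 7 remain.
Put 8 in bin 12; 7 remain.
Put 8 in bin 13; 7 remain.
Put 8 in bin 14; 7 remain.
Put 8 in bin 15; 7 remain.
Put 8 in bin 16; 7 remain.
Put 8 in bin 17; 7 remain.
17 bins × 15 = 255; used 136; unused 119.

119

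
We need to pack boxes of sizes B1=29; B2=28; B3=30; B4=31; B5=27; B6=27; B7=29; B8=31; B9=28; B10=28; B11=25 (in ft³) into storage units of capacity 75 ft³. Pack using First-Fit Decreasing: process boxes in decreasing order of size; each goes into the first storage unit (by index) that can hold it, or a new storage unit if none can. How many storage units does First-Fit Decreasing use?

Sorted descending: 31, 31, 30, 29, 29, 28, 28, 28, 27, 27, 25.
31 ft³ → storage unit 1 (remaining 44 ft³)
31 ft³ → storage unit 1 (remaining 13 ft³)
30 ft³ → storage unit 2 (remaining 45 ft³)
29 ft³ → storage unit 2 (remaining 16 ft³)
29 ft³ → storage unit 3 (remaining 46 ft³)
28 ft³ → storage unit 3 (remaining 18 ft³)
28 ft³ → storage unit 4 (remaining 47 ft³)
28 ft³ → storage unit 4 (remaining 19 ft³)
27 ft³ → storage unit 5 (remaining 48 ft³)
27 ft³ → storage unit 5 (remaining 21 ft³)
25 ft³ → storage unit 6 (remaining 50 ft³)
Final storage units: [31,31] [30,29] [29,28] [28,28] [27,27] [25].

6 storage units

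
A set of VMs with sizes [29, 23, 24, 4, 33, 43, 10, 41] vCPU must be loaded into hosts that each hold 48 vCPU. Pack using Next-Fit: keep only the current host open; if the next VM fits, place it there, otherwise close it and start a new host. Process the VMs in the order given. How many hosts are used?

6

host 1: place 29 vCPU, 19 vCPU left
host 2: place 23 vCPU, 25 vCPU left
host 2: place 24 vCPU, 1 vCPU left
host 3: place 4 vCPU, 44 vCPU left
host 3: place 33 vCPU, 11 vCPU left
host 4: place 43 vCPU, 5 vCPU left
host 5: place 10 vCPU, 38 vCPU left
host 6: place 41 vCPU, 7 vCPU left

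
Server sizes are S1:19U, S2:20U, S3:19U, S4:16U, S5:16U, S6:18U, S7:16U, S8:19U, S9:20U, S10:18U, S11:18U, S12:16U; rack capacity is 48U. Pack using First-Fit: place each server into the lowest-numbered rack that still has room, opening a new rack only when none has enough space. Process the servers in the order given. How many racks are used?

6 racks

rack 1: place S1 (19U), 29U left
rack 1: place S2 (20U), 9U left
rack 2: place S3 (19U), 29U left
rack 2: place S4 (16U), 13U left
rack 3: place S5 (16U), 32U left
rack 3: place S6 (18U), 14U left
rack 4: place S7 (16U), 32U left
rack 4: place S8 (19U), 13U left
rack 5: place S9 (20U), 28U left
rack 5: place S10 (18U), 10U left
rack 6: place S11 (18U), 30U left
rack 6: place S12 (16U), 14U left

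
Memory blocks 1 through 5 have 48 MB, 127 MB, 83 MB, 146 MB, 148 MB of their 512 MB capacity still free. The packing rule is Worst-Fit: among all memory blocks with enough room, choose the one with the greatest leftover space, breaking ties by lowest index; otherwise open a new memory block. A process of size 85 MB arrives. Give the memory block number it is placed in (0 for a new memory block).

5

Memory blocks with room: memory block 2 (127 MB), memory block 4 (146 MB), memory block 5 (148 MB).
Most room is memory block 5 with 148 MB free.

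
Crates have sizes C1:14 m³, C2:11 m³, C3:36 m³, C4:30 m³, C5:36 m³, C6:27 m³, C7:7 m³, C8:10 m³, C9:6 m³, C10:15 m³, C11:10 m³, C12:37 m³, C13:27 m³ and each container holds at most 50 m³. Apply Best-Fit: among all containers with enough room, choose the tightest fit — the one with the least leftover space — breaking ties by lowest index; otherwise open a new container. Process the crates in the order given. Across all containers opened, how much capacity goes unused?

84

container 1: place C1 (14 m³), 36 m³ left
container 1: place C2 (11 m³), 25 m³ left
container 2: place C3 (36 m³), 14 m³ left
container 3: place C4 (30 m³), 20 m³ left
container 4: place C5 (36 m³), 14 m³ left
container 5: place C6 (27 m³), 23 m³ left
container 2: place C7 (7 m³), 7 m³ left
container 4: place C8 (10 m³), 4 m³ left
container 2: place C9 (6 m³), 1 m³ left
container 3: place C10 (15 m³), 5 m³ left
container 5: place C11 (10 m³), 13 m³ left
container 6: place C12 (37 m³), 13 m³ left
container 7: place C13 (27 m³), 23 m³ left
7 containers × 50 m³ = 350 m³; used 266 m³; unused 84 m³.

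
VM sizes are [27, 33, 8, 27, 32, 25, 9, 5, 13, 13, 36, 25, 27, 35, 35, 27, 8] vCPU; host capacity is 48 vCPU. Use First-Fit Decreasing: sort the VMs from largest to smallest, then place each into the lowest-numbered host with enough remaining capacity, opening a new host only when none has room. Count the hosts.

Sorted descending: 36, 35, 35, 33, 32, 27, 27, 27, 27, 25, 25, 13, 13, 9, 8, 8, 5.
Put 36 vCPU in host 1; 12 vCPU remain.
Put 35 vCPU in host 2; 13 vCPU remain.
Put 35 vCPU in host 3; 13 vCPU remain.
Put 33 vCPU in host 4; 15 vCPU remain.
Put 32 vCPU in host 5; 16 vCPU remain.
Put 27 vCPU in host 6; 21 vCPU remain.
Put 27 vCPU in host 7; 21 vCPU remain.
Put 27 vCPU in host 8; 21 vCPU remain.
Put 27 vCPU in host 9; 21 vCPU remain.
Put 25 vCPU in host 10; 23 vCPU remain.
Put 25 vCPU in host 11; 23 vCPU remain.
Put 13 vCPU in host 2; 0 vCPU remain.
Put 13 vCPU in host 3; 0 vCPU remain.
Put 9 vCPU in host 1; 3 vCPU remain.
Put 8 vCPU in host 4; 7 vCPU remain.
Put 8 vCPU in host 5; 8 vCPU remain.
Put 5 vCPU in host 4; 2 vCPU remain.

11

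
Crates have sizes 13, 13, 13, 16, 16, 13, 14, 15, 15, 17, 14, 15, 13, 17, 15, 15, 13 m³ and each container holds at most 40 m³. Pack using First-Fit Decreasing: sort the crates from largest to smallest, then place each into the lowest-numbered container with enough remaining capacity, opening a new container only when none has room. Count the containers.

Sorted descending: 17, 17, 16, 16, 15, 15, 15, 15, 15, 14, 14, 13, 13, 13, 13, 13, 13.
17 m³ → container 1 (remaining 23 m³)
17 m³ → container 1 (remaining 6 m³)
16 m³ → container 2 (remaining 24 m³)
16 m³ → container 2 (remaining 8 m³)
15 m³ → container 3 (remaining 25 m³)
15 m³ → container 3 (remaining 10 m³)
15 m³ → container 4 (remaining 25 m³)
15 m³ → container 4 (remaining 10 m³)
15 m³ → container 5 (remaining 25 m³)
14 m³ → container 5 (remaining 11 m³)
14 m³ → container 6 (remaining 26 m³)
13 m³ → container 6 (remaining 13 m³)
13 m³ → container 6 (remaining 0 m³)
13 m³ → container 7 (remaining 27 m³)
13 m³ → container 7 (remaining 14 m³)
13 m³ → container 7 (remaining 1 m³)
13 m³ → container 8 (remaining 27 m³)

8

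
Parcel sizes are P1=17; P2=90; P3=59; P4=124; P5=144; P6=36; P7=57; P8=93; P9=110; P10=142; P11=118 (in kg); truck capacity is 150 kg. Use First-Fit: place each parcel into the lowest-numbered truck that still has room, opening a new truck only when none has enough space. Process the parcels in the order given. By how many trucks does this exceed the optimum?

First-Fit: [17,90,36] [59,57] [124] [144] [93] [110] [142] [118] → 8 trucks.
Total size 990 kg; any packing needs at least ⌈990/150⌉ = 7 trucks.
An optimal packing achieves that bound: [144] [142] [124,17] [118] [110,36] [93,57] [90,59] → 7 trucks.
Excess: 8 − 7 = 1.

1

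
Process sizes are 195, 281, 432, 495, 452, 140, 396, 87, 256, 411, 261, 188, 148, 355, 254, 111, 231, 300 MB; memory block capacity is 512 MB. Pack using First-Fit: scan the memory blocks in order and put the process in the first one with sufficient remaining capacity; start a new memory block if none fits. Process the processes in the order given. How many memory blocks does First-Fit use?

11 memory blocks

195 MB → memory block 1 (remaining 317 MB)
281 MB → memory block 1 (remaining 36 MB)
432 MB → memory block 2 (remaining 80 MB)
495 MB → memory block 3 (remaining 17 MB)
452 MB → memory block 4 (remaining 60 MB)
140 MB → memory block 5 (remaining 372 MB)
396 MB → memory block 6 (remaining 116 MB)
87 MB → memory block 5 (remaining 285 MB)
256 MB → memory block 5 (remaining 29 MB)
411 MB → memory block 7 (remaining 101 MB)
261 MB → memory block 8 (remaining 251 MB)
188 MB → memory block 8 (remaining 63 MB)
148 MB → memory block 9 (remaining 364 MB)
355 MB → memory block 9 (remaining 9 MB)
254 MB → memory block 10 (remaining 258 MB)
111 MB → memory block 6 (remaining 5 MB)
231 MB → memory block 10 (remaining 27 MB)
300 MB → memory block 11 (remaining 212 MB)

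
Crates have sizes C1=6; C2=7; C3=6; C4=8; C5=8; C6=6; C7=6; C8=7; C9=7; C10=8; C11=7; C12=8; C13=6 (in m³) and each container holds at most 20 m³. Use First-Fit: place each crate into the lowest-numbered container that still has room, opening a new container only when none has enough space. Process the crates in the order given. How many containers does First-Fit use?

6

container 1: place C1 (6 m³), 14 m³ left
container 1: place C2 (7 m³), 7 m³ left
container 1: place C3 (6 m³), 1 m³ left
container 2: place C4 (8 m³), 12 m³ left
container 2: place C5 (8 m³), 4 m³ left
container 3: place C6 (6 m³), 14 m³ left
container 3: place C7 (6 m³), 8 m³ left
container 3: place C8 (7 m³), 1 m³ left
container 4: place C9 (7 m³), 13 m³ left
container 4: place C10 (8 m³), 5 m³ left
container 5: place C11 (7 m³), 13 m³ left
container 5: place C12 (8 m³), 5 m³ left
container 6: place C13 (6 m³), 14 m³ left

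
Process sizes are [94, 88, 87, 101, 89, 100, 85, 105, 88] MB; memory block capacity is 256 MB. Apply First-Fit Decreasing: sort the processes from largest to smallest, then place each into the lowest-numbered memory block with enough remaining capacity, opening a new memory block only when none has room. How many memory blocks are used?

Sorted descending: 105, 101, 100, 94, 89, 88, 88, 87, 85.
memory block 1: place 105 MB, 151 MB left
memory block 1: place 101 MB, 50 MB left
memory block 2: place 100 MB, 156 MB left
memory block 2: place 94 MB, 62 MB left
memory block 3: place 89 MB, 167 MB left
memory block 3: place 88 MB, 79 MB left
memory block 4: place 88 MB, 168 MB left
memory block 4: place 87 MB, 81 MB left
memory block 5: place 85 MB, 171 MB left
Final memory blocks: [105,101] [100,94] [89,88] [88,87] [85].

5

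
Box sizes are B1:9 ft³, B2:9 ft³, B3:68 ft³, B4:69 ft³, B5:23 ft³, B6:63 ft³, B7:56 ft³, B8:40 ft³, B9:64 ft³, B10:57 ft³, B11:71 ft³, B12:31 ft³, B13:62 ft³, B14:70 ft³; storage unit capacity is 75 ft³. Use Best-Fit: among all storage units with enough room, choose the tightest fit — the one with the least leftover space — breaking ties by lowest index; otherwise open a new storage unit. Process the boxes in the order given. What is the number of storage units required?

storage unit 1: place B1 (9 ft³), 66 ft³ left
storage unit 1: place B2 (9 ft³), 57 ft³ left
storage unit 2: place B3 (68 ft³), 7 ft³ left
storage unit 3: place B4 (69 ft³), 6 ft³ left
storage unit 1: place B5 (23 ft³), 34 ft³ left
storage unit 4: place B6 (63 ft³), 12 ft³ left
storage unit 5: place B7 (56 ft³), 19 ft³ left
storage unit 6: place B8 (40 ft³), 35 ft³ left
storage unit 7: place B9 (64 ft³), 11 ft³ left
storage unit 8: place B10 (57 ft³), 18 ft³ left
storage unit 9: place B11 (71 ft³), 4 ft³ left
storage unit 1: place B12 (31 ft³), 3 ft³ left
storage unit 10: place B13 (62 ft³), 13 ft³ left
storage unit 11: place B14 (70 ft³), 5 ft³ left

11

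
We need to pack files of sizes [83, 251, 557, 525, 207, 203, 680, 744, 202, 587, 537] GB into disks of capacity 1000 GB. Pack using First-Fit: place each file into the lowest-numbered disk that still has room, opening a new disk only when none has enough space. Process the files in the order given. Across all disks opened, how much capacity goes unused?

1424

Put 83 GB in disk 1; 917 GB remain.
Put 251 GB in disk 1; 666 GB remain.
Put 557 GB in disk 1; 109 GB remain.
Put 525 GB in disk 2; 475 GB remain.
Put 207 GB in disk 2; 268 GB remain.
Put 203 GB in disk 2; 65 GB remain.
Put 680 GB in disk 3; 320 GB remain.
Put 744 GB in disk 4; 256 GB remain.
Put 202 GB in disk 3; 118 GB remain.
Put 587 GB in disk 5; 413 GB remain.
Put 537 GB in disk 6; 463 GB remain.
6 disks × 1000 GB = 6000 GB; used 4576 GB; unused 1424 GB.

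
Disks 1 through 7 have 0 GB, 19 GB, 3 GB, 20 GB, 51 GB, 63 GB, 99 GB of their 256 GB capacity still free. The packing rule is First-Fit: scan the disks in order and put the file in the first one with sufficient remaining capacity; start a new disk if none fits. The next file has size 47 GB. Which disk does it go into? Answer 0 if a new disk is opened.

5

Disks with room: disk 5 (51 GB), disk 6 (63 GB), disk 7 (99 GB).
The first with room is disk 5.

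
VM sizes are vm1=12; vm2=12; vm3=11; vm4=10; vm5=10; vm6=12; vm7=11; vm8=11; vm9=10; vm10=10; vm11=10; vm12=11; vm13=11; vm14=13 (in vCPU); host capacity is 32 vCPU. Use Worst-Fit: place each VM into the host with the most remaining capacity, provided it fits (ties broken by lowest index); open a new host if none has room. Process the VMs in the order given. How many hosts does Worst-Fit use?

6

vm1 (12 vCPU) → host 1 (remaining 20 vCPU)
vm2 (12 vCPU) → host 1 (remaining 8 vCPU)
vm3 (11 vCPU) → host 2 (remaining 21 vCPU)
vm4 (10 vCPU) → host 2 (remaining 11 vCPU)
vm5 (10 vCPU) → host 2 (remaining 1 vCPU)
vm6 (12 vCPU) → host 3 (remaining 20 vCPU)
vm7 (11 vCPU) → host 3 (remaining 9 vCPU)
vm8 (11 vCPU) → host 4 (remaining 21 vCPU)
vm9 (10 vCPU) → host 4 (remaining 11 vCPU)
vm10 (10 vCPU) → host 4 (remaining 1 vCPU)
vm11 (10 vCPU) → host 5 (remaining 22 vCPU)
vm12 (11 vCPU) → host 5 (remaining 11 vCPU)
vm13 (11 vCPU) → host 5 (remaining 0 vCPU)
vm14 (13 vCPU) → host 6 (remaining 19 vCPU)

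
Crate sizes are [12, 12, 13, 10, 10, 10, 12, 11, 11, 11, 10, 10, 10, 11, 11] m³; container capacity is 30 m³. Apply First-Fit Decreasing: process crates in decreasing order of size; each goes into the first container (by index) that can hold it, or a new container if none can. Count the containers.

7 containers

Sorted descending: 13, 12, 12, 12, 11, 11, 11, 11, 11, 10, 10, 10, 10, 10, 10.
13 m³ → container 1 (remaining 17 m³)
12 m³ → container 1 (remaining 5 m³)
12 m³ → container 2 (remaining 18 m³)
12 m³ → container 2 (remaining 6 m³)
11 m³ → container 3 (remaining 19 m³)
11 m³ → container 3 (remaining 8 m³)
11 m³ → container 4 (remaining 19 m³)
11 m³ → container 4 (remaining 8 m³)
11 m³ → container 5 (remaining 19 m³)
10 m³ → container 5 (remaining 9 m³)
10 m³ → container 6 (remaining 20 m³)
10 m³ → container 6 (remaining 10 m³)
10 m³ → container 6 (remaining 0 m³)
10 m³ → container 7 (remaining 20 m³)
10 m³ → container 7 (remaining 10 m³)
Final containers: [13,12] [12,12] [11,11] [11,11] [11,10] [10,10,10] [10,10].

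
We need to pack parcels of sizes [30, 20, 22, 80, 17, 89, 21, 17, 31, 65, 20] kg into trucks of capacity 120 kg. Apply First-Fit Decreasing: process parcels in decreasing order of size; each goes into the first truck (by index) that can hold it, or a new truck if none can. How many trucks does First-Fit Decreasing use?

Sorted descending: 89, 80, 65, 31, 30, 22, 21, 20, 20, 17, 17.
truck 1: place 89 kg, 31 kg left
truck 2: place 80 kg, 40 kg left
truck 3: place 65 kg, 55 kg left
truck 1: place 31 kg, 0 kg left
truck 2: place 30 kg, 10 kg left
truck 3: place 22 kg, 33 kg left
truck 3: place 21 kg, 12 kg left
truck 4: place 20 kg, 100 kg left
truck 4: place 20 kg, 80 kg left
truck 4: place 17 kg, 63 kg left
truck 4: place 17 kg, 46 kg left
Final trucks: [89,31] [80,30] [65,22,21] [20,20,17,17].

4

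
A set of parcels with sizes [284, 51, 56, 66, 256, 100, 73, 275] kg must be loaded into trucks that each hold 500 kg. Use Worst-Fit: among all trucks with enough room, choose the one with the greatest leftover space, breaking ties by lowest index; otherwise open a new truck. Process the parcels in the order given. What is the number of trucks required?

3

284 kg → truck 1 (remaining 216 kg)
51 kg → truck 1 (remaining 165 kg)
56 kg → truck 1 (remaining 109 kg)
66 kg → truck 1 (remaining 43 kg)
256 kg → truck 2 (remaining 244 kg)
100 kg → truck 2 (remaining 144 kg)
73 kg → truck 2 (remaining 71 kg)
275 kg → truck 3 (remaining 225 kg)
Final trucks: [284,51,56,66] [256,100,73] [275].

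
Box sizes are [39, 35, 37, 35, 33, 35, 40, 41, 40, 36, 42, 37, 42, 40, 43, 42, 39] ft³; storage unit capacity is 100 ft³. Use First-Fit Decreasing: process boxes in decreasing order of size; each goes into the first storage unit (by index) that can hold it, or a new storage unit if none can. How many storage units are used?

9 storage units

Sorted descending: 43, 42, 42, 42, 41, 40, 40, 40, 39, 39, 37, 37, 36, 35, 35, 35, 33.
43 ft³ → storage unit 1 (remaining 57 ft³)
42 ft³ → storage unit 1 (remaining 15 ft³)
42 ft³ → storage unit 2 (remaining 58 ft³)
42 ft³ → storage unit 2 (remaining 16 ft³)
41 ft³ → storage unit 3 (remaining 59 ft³)
40 ft³ → storage unit 3 (remaining 19 ft³)
40 ft³ → storage unit 4 (remaining 60 ft³)
40 ft³ → storage unit 4 (remaining 20 ft³)
39 ft³ → storage unit 5 (remaining 61 ft³)
39 ft³ → storage unit 5 (remaining 22 ft³)
37 ft³ → storage unit 6 (remaining 63 ft³)
37 ft³ → storage unit 6 (remaining 26 ft³)
36 ft³ → storage unit 7 (remaining 64 ft³)
35 ft³ → storage unit 7 (remaining 29 ft³)
35 ft³ → storage unit 8 (remaining 65 ft³)
35 ft³ → storage unit 8 (remaining 30 ft³)
33 ft³ → storage unit 9 (remaining 67 ft³)
Final storage units: [43,42] [42,42] [41,40] [40,40] [39,39] [37,37] [36,35] [35,35] [33].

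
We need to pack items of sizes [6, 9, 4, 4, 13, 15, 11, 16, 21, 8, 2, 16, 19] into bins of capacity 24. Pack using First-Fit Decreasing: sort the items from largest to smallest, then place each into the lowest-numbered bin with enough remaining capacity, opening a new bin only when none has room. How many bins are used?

Sorted descending: 21, 19, 16, 16, 15, 13, 11, 9, 8, 6, 4, 4, 2.
21 → bin 1 (remaining 3)
19 → bin 2 (remaining 5)
16 → bin 3 (remaining 8)
16 → bin 4 (remaining 8)
15 → bin 5 (remaining 9)
13 → bin 6 (remaining 11)
11 → bin 6 (remaining 0)
9 → bin 5 (remaining 0)
8 → bin 3 (remaining 0)
6 → bin 4 (remaining 2)
4 → bin 2 (remaining 1)
4 → bin 7 (remaining 20)
2 → bin 1 (remaining 1)
Final bins: [21,2] [19,4] [16,8] [16,6] [15,9] [13,11] [4].

7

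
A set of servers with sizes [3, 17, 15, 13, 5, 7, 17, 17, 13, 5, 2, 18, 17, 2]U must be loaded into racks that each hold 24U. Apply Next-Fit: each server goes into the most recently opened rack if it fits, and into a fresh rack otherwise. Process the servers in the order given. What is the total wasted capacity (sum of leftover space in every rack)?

3U → rack 1 (remaining 21U)
17U → rack 1 (remaining 4U)
15U → rack 2 (remaining 9U)
13U → rack 3 (remaining 11U)
5U → rack 3 (remaining 6U)
7U → rack 4 (remaining 17U)
17U → rack 4 (remaining 0U)
17U → rack 5 (remaining 7U)
13U → rack 6 (remaining 11U)
5U → rack 6 (remaining 6U)
2U → rack 6 (remaining 4U)
18U → rack 7 (remaining 6U)
17U → rack 8 (remaining 7U)
2U → rack 8 (remaining 5U)
8 racks × 24U = 192U; used 151U; unused 41U.

41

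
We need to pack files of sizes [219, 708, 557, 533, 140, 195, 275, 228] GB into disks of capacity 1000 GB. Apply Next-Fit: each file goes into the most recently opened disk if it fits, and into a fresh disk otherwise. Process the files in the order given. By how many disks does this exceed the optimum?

1

Next-Fit: [219,708] [557] [533,140,195] [275,228] → 4 disks.
Total size 2855 GB; any packing needs at least ⌈2855/1000⌉ = 3 disks.
An optimal packing achieves that bound: [708,275] [557,228,195] [533,219,140] → 3 disks.
Excess: 4 − 3 = 1.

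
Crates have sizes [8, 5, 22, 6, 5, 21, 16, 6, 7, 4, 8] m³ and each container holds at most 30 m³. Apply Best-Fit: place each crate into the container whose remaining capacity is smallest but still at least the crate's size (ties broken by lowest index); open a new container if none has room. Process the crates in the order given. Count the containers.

Put 8 m³ in container 1; 22 m³ remain.
Put 5 m³ in container 1; 17 m³ remain.
Put 22 m³ in container 2; 8 m³ remain.
Put 6 m³ in container 2; 2 m³ remain.
Put 5 m³ in container 1; 12 m³ remain.
Put 21 m³ in container 3; 9 m³ remain.
Put 16 m³ in container 4; 14 m³ remain.
Put 6 m³ in container 3; 3 m³ remain.
Put 7 m³ in container 1; 5 m³ remain.
Put 4 m³ in container 1; 1 m³ remain.
Put 8 m³ in container 4; 6 m³ remain.

4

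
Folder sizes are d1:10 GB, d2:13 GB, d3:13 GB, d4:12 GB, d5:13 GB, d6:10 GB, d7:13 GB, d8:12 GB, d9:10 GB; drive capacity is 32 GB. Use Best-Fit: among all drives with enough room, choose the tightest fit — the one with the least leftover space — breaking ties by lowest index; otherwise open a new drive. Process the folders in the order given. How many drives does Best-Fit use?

5 drives

drive 1: place d1 (10 GB), 22 GB left
drive 1: place d2 (13 GB), 9 GB left
drive 2: place d3 (13 GB), 19 GB left
drive 2: place d4 (12 GB), 7 GB left
drive 3: place d5 (13 GB), 19 GB left
drive 3: place d6 (10 GB), 9 GB left
drive 4: place d7 (13 GB), 19 GB left
drive 4: place d8 (12 GB), 7 GB left
drive 5: place d9 (10 GB), 22 GB left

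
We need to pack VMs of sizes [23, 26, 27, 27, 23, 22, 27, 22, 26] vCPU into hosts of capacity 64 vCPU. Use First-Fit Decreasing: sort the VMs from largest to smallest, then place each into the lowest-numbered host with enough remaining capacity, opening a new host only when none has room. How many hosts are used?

Sorted descending: 27, 27, 27, 26, 26, 23, 23, 22, 22.
27 vCPU → host 1 (remaining 37 vCPU)
27 vCPU → host 1 (remaining 10 vCPU)
27 vCPU → host 2 (remaining 37 vCPU)
26 vCPU → host 2 (remaining 11 vCPU)
26 vCPU → host 3 (remaining 38 vCPU)
23 vCPU → host 3 (remaining 15 vCPU)
23 vCPU → host 4 (remaining 41 vCPU)
22 vCPU → host 4 (remaining 19 vCPU)
22 vCPU → host 5 (remaining 42 vCPU)
Final hosts: [27,27] [27,26] [26,23] [23,22] [22].

5 hosts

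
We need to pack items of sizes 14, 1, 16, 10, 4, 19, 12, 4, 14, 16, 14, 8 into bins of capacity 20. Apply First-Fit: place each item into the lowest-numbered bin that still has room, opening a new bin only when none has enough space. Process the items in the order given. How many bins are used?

8

bin 1: place 14, 6 left
bin 1: place 1, 5 left
bin 2: place 16, 4 left
bin 3: place 10, 10 left
bin 1: place 4, 1 left
bin 4: place 19, 1 left
bin 5: place 12, 8 left
bin 2: place 4, 0 left
bin 6: place 14, 6 left
bin 7: place 16, 4 left
bin 8: place 14, 6 left
bin 3: place 8, 2 left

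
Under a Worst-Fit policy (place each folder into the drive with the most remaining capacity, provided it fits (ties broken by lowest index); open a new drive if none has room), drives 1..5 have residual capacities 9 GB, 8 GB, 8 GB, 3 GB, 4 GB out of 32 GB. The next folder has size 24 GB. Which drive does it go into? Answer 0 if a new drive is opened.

0

No drive has ≥ 24 GB free, so a new drive is opened.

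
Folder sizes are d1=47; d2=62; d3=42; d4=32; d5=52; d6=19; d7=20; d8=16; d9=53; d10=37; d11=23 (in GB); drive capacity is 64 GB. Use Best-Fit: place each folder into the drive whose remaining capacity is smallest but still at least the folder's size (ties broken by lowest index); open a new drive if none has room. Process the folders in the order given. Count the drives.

drive 1: place d1 (47 GB), 17 GB left
drive 2: place d2 (62 GB), 2 GB left
drive 3: place d3 (42 GB), 22 GB left
drive 4: place d4 (32 GB), 32 GB left
drive 5: place d5 (52 GB), 12 GB left
drive 3: place d6 (19 GB), 3 GB left
drive 4: place d7 (20 GB), 12 GB left
drive 1: place d8 (16 GB), 1 GB left
drive 6: place d9 (53 GB), 11 GB left
drive 7: place d10 (37 GB), 27 GB left
drive 7: place d11 (23 GB), 4 GB left

7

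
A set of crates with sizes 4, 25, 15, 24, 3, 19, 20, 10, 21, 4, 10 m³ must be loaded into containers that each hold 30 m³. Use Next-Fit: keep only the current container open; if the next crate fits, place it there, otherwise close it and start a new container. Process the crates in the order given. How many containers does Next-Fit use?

4 m³ → container 1 (remaining 26 m³)
25 m³ → container 1 (remaining 1 m³)
15 m³ → container 2 (remaining 15 m³)
24 m³ → container 3 (remaining 6 m³)
3 m³ → container 3 (remaining 3 m³)
19 m³ → container 4 (remaining 11 m³)
20 m³ → container 5 (remaining 10 m³)
10 m³ → container 5 (remaining 0 m³)
21 m³ → container 6 (remaining 9 m³)
4 m³ → container 6 (remaining 5 m³)
10 m³ → container 7 (remaining 20 m³)
Final containers: [4,25] [15] [24,3] [19] [20,10] [21,4] [10].

7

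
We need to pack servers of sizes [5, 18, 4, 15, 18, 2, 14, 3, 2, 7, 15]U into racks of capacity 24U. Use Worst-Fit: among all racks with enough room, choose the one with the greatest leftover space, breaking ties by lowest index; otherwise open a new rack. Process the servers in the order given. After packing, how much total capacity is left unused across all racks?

17

Put 5U in rack 1; 19U remain.
Put 18U in rack 1; 1U remain.
Put 4U in rack 2; 20U remain.
Put 15U in rack 2; 5U remain.
Put 18U in rack 3; 6U remain.
Put 2U in rack 3; 4U remain.
Put 14U in rack 4; 10U remain.
Put 3U in rack 4; 7U remain.
Put 2U in rack 4; 5U remain.
Put 7U in rack 5; 17U remain.
Put 15U in rack 5; 2U remain.
5 racks × 24U = 120U; used 103U; unused 17U.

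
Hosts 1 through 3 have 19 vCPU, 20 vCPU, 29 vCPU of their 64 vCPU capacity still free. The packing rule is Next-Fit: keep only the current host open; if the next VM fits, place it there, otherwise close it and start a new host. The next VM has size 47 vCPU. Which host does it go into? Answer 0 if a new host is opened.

Next-Fit only looks at host 3, which has 29 vCPU free.
47 vCPU does not fit, so a new host is opened.

0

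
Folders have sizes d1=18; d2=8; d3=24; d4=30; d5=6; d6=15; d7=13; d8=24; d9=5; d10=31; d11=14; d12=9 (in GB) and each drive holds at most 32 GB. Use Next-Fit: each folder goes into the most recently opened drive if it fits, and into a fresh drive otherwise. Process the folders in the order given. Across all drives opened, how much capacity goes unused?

59

drive 1: place d1 (18 GB), 14 GB left
drive 1: place d2 (8 GB), 6 GB left
drive 2: place d3 (24 GB), 8 GB left
drive 3: place d4 (30 GB), 2 GB left
drive 4: place d5 (6 GB), 26 GB left
drive 4: place d6 (15 GB), 11 GB left
drive 5: place d7 (13 GB), 19 GB left
drive 6: place d8 (24 GB), 8 GB left
drive 6: place d9 (5 GB), 3 GB left
drive 7: place d10 (31 GB), 1 GB left
drive 8: place d11 (14 GB), 18 GB left
drive 8: place d12 (9 GB), 9 GB left
8 drives × 32 GB = 256 GB; used 197 GB; unused 59 GB.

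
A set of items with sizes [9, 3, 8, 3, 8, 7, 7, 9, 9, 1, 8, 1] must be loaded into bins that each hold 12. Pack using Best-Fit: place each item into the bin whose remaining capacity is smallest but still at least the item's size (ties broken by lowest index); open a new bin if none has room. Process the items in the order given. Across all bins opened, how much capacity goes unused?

bin 1: place 9, 3 left
bin 1: place 3, 0 left
bin 2: place 8, 4 left
bin 2: place 3, 1 left
bin 3: place 8, 4 left
bin 4: place 7, 5 left
bin 5: place 7, 5 left
bin 6: place 9, 3 left
bin 7: place 9, 3 left
bin 2: place 1, 0 left
bin 8: place 8, 4 left
bin 6: place 1, 2 left
8 bins × 12 = 96; used 73; unused 23.

23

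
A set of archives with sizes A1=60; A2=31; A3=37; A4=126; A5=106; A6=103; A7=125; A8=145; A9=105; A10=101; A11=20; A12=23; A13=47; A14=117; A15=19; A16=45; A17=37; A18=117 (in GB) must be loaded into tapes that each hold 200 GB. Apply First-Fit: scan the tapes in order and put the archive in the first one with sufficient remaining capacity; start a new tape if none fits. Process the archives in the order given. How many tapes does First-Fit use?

Put A1 (60 GB) in tape 1; 140 GB remain.
Put A2 (31 GB) in tape 1; 109 GB remain.
Put A3 (37 GB) in tape 1; 72 GB remain.
Put A4 (126 GB) in tape 2; 74 GB remain.
Put A5 (106 GB) in tape 3; 94 GB remain.
Put A6 (103 GB) in tape 4; 97 GB remain.
Put A7 (125 GB) in tape 5; 75 GB remain.
Put A8 (145 GB) in tape 6; 55 GB remain.
Put A9 (105 GB) in tape 7; 95 GB remain.
Put A10 (101 GB) in tape 8; 99 GB remain.
Put A11 (20 GB) in tape 1; 52 GB remain.
Put A12 (23 GB) in tape 1; 29 GB remain.
Put A13 (47 GB) in tape 2; 27 GB remain.
Put A14 (117 GB) in tape 9; 83 GB remain.
Put A15 (19 GB) in tape 1; 10 GB remain.
Put A16 (45 GB) in tape 3; 49 GB remain.
Put A17 (37 GB) in tape 3; 12 GB remain.
Put A18 (117 GB) in tape 10; 83 GB remain.
Final tapes: [60,31,37,20,23,19] [126,47] [106,45,37] [103] [125] [145] [105] [101] [117] [117].

10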